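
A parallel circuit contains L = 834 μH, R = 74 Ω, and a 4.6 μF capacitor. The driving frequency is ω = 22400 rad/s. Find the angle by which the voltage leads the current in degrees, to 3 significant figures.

X_L = ωL = 18.7 Ω
X_C = 1/(ωC) = 9.70 Ω
Parallel: admittances add. Y = 1/R + 1/(jωL) + jωC
Y = (0.0135 + j0.0495) S
|Y| = 0.0513 S → |Z| = 1/|Y| = 19.5 Ω, ∠Z = −∠Y = -74.7°

-74.7°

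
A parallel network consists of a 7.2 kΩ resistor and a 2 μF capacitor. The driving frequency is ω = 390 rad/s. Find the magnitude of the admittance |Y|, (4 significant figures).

792.3 μS

X_C = 1/(ωC) = 1282 Ω
Parallel: admittances add. Y = 1/R + jωC
Y = (0.0001389 + j0.0007800) S
|Y| = 0.0007923 S → |Z| = 1/|Y| = 1262 Ω, ∠Z = −∠Y = -79.90°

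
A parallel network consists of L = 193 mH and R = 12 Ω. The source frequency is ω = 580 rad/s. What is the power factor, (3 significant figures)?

X_L = ωL = 112 Ω
Parallel: admittances add. Y = 1/R + 1/(jωL)
Y = (0.0833 − j0.00893) S
|Y| = 0.0838 S → |Z| = 1/|Y| = 11.9 Ω, ∠Z = −∠Y = 6.12°
cos φ = cos(6.12°) = 0.994

0.994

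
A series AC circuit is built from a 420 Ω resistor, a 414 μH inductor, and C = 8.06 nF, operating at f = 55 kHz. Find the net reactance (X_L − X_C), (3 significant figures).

ω = 2πf = 345600 rad/s
X_L = ωL = 143 Ω
X_C = 1/(ωC) = 359 Ω
X = 143 − 359 = -216 Ω

-216 Ω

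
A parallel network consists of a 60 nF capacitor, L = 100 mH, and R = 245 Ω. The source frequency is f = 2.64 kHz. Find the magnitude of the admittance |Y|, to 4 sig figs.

4.100 mS

ω = 2πf = 16590 rad/s
X_L = ωL = 1659 Ω
X_C = 1/(ωC) = 1005 Ω
Parallel: admittances add. Y = 1/R + 1/(jωL) + jωC
Y = (0.004082 + j0.0003924) S
|Y| = 0.004100 S → |Z| = 1/|Y| = 243.9 Ω, ∠Z = −∠Y = -5.491°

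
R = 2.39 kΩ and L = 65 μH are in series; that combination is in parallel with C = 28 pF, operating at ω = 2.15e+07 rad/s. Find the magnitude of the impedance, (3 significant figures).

1910 Ω

X_L = ωL = 1400 Ω
X_C = 1/(ωC) = 1660 Ω
Branch 1 (R+jX_L): Z₁ = 2390 + j1400 Ω, |Z₁| = 2770 Ω
Branch 2 (−jX_C): Z₂ = −j1660 Ω
Parallel: Z = Z₁Z₂/(Z₁+Z₂), |Z| = 1910 Ω, ∠Z = -53.4°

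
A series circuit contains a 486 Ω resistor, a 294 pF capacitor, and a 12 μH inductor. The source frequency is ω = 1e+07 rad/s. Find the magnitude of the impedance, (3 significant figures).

534 Ω

X_L = ωL = 120 Ω
X_C = 1/(ωC) = 340 Ω
Net reactance X = X_L − X_C = -220 Ω
Z = 486 − j220 Ω
|Z| = √(486² + 220²) = 534 Ω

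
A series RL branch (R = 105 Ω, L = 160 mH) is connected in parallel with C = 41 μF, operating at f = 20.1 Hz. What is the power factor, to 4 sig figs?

0.9374

ω = 2πf = 126.3 rad/s
X_L = ωL = 20.21 Ω
X_C = 1/(ωC) = 193.1 Ω
Branch 1 (R+jX_L): Z₁ = 105.0 + j20.21 Ω, |Z₁| = 106.9 Ω
Branch 2 (−jX_C): Z₂ = −j193.1 Ω
Parallel: Z = Z₁Z₂/(Z₁+Z₂), |Z| = 102.1 Ω, ∠Z = -20.37°
cos φ = cos(-20.37°) = 0.9374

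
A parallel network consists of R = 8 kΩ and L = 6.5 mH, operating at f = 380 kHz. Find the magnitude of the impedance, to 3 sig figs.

ω = 2πf = 2.388e+06 rad/s
X_L = ωL = 15500 Ω
Parallel: admittances add. Y = 1/R + 1/(jωL)
Y = (0.000125 − j6.44e-05) S
|Y| = 0.000141 S → |Z| = 1/|Y| = 7110 Ω, ∠Z = −∠Y = 27.3°

7110 Ω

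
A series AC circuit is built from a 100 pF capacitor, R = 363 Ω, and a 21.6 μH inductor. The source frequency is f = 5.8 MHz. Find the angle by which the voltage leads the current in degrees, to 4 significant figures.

ω = 2πf = 3.644e+07 rad/s
X_L = ωL = 787.2 Ω
X_C = 1/(ωC) = 274.4 Ω
Net reactance X = X_L − X_C = 512.8 Ω
Z = 363.0 + j512.8 Ω
|Z| = √(363.0² + 512.8²) = 628.2 Ω
∠Z = arctan(512.8/363.0) = 54.70°

54.70°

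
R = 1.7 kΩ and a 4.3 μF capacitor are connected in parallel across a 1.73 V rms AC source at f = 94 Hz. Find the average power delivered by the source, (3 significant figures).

1.76 mW

ω = 2πf = 590.6 rad/s
X_C = 1/(ωC) = 394 Ω
Parallel: admittances add. Y = 1/R + jωC
Y = (0.000588 + j0.00254) S
|Y| = 0.00261 S → |Z| = 1/|Y| = 384 Ω, ∠Z = −∠Y = -77.0°
I = V/|Z| = 4.51 mA
P = VI cos φ = 1.73 × 0.00451 × cos(-77.0°) = 1.76 mW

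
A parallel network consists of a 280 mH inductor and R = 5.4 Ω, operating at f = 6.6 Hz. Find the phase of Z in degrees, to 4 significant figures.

ω = 2πf = 41.47 rad/s
X_L = ωL = 11.61 Ω
Parallel: admittances add. Y = 1/R + 1/(jωL)
Y = (0.1852 − j0.08612) S
|Y| = 0.2042 S → |Z| = 1/|Y| = 4.896 Ω, ∠Z = −∠Y = 24.94°

24.94°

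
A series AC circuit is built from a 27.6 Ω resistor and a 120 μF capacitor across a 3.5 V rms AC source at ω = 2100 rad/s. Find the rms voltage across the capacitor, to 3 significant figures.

0.498 V

X_C = 1/(ωC) = 3.97 Ω
Z = 27.6 − j3.97 Ω
|Z| = √(27.6² + 3.97²) = 27.9 Ω
I = V/|Z| = 126 mA
V_C = I·|Z_C| = 0.126 × 3.97 = 0.498 V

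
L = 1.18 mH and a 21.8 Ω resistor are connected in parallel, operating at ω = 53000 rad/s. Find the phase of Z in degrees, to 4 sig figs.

19.22°

X_L = ωL = 62.54 Ω
Parallel: admittances add. Y = 1/R + 1/(jωL)
Y = (0.04587 − j0.01599) S
|Y| = 0.04858 S → |Z| = 1/|Y| = 20.59 Ω, ∠Z = −∠Y = 19.22°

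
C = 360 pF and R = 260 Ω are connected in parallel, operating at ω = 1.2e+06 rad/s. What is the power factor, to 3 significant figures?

X_C = 1/(ωC) = 2310 Ω
Parallel: admittances add. Y = 1/R + jωC
Y = (0.00385 + j0.000432) S
|Y| = 0.00387 S → |Z| = 1/|Y| = 258 Ω, ∠Z = −∠Y = -6.41°
cos φ = cos(-6.41°) = 0.994

0.994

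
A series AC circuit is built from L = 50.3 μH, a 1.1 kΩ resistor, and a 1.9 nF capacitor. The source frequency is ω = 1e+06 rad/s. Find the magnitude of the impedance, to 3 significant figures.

1200 Ω

X_L = ωL = 50.3 Ω
X_C = 1/(ωC) = 526 Ω
Net reactance X = X_L − X_C = -476 Ω
Z = 1100 − j476 Ω
|Z| = √(1100² + 476²) = 1200 Ω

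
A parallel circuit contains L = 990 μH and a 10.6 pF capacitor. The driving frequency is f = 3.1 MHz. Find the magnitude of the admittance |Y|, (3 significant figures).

155 μS

ω = 2πf = 1.948e+07 rad/s
X_L = ωL = 19300 Ω
X_C = 1/(ωC) = 4840 Ω
Parallel: admittances add. Y = 1/(jωL) + jωC
Y = (0 + j0.000155) S
|Y| = 0.000155 S → |Z| = 1/|Y| = 6470 Ω, ∠Z = −∠Y = -90.0°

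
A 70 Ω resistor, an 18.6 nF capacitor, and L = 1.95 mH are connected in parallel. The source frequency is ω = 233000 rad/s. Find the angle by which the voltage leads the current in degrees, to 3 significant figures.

X_L = ωL = 454 Ω
X_C = 1/(ωC) = 231 Ω
Parallel: admittances add. Y = 1/R + 1/(jωL) + jωC
Y = (0.0143 + j0.00213) S
|Y| = 0.0144 S → |Z| = 1/|Y| = 69.2 Ω, ∠Z = −∠Y = -8.49°

-8.49°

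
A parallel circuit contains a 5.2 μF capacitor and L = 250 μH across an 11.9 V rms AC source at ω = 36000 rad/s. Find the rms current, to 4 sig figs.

X_L = ωL = 9.000 Ω
X_C = 1/(ωC) = 5.342 Ω
Parallel: admittances add. Y = 1/(jωL) + jωC
Y = (0 + j0.07609) S
|Y| = 0.07609 S → |Z| = 1/|Y| = 13.14 Ω, ∠Z = −∠Y = -90.00°
I = V/|Z| = 11.9/13.14 = 905.5 mA

905.5 mA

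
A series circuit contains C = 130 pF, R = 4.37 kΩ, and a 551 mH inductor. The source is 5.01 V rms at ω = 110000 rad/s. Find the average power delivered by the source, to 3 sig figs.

1.04 mW

X_L = ωL = 60600 Ω
X_C = 1/(ωC) = 69900 Ω
Net reactance X = X_L − X_C = -9320 Ω
Z = 4370 − j9320 Ω
|Z| = √(4370² + 9320²) = 10300 Ω
∠Z = arctan(-9320/4370) = -64.9°
I = V/|Z| = 487 μA
P = VI cos φ = 5.01 × 0.000487 × cos(-64.9°) = 1.04 mW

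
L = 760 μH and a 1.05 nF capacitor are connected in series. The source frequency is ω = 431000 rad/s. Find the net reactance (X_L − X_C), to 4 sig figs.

X_L = ωL = 327.6 Ω
X_C = 1/(ωC) = 2210 Ω
X = 327.6 − 2210 = -1882 Ω

-1882 Ω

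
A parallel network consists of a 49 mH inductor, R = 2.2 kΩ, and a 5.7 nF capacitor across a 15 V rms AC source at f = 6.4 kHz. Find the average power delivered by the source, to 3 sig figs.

102 mW

ω = 2πf = 40210 rad/s
X_L = ωL = 1970 Ω
X_C = 1/(ωC) = 4360 Ω
Parallel: admittances add. Y = 1/R + 1/(jωL) + jωC
Y = (0.000455 − j0.000278) S
|Y| = 0.000533 S → |Z| = 1/|Y| = 1880 Ω, ∠Z = −∠Y = 31.5°
I = V/|Z| = 7.99 mA
P = VI cos φ = 15 × 0.00799 × cos(31.5°) = 102 mW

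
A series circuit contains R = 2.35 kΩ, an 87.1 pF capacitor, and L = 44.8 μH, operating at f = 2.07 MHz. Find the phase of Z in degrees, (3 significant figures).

-7.28°

ω = 2πf = 1.301e+07 rad/s
X_L = ωL = 583 Ω
X_C = 1/(ωC) = 883 Ω
Net reactance X = X_L − X_C = -300 Ω
Z = 2350 − j300 Ω
|Z| = √(2350² + 300²) = 2370 Ω
∠Z = arctan(-300/2350) = -7.28°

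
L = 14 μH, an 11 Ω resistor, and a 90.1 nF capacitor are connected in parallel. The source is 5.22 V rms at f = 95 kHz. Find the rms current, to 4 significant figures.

586.1 mA

ω = 2πf = 596900 rad/s
X_L = ωL = 8.357 Ω
X_C = 1/(ωC) = 18.59 Ω
Parallel: admittances add. Y = 1/R + 1/(jωL) + jωC
Y = (0.09091 − j0.06588) S
|Y| = 0.1123 S → |Z| = 1/|Y| = 8.907 Ω, ∠Z = −∠Y = 35.93°
I = V/|Z| = 5.22/8.907 = 586.1 mA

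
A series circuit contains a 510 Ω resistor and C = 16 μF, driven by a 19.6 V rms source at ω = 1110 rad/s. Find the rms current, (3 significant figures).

X_C = 1/(ωC) = 56.3 Ω
Z = 510 − j56.3 Ω
|Z| = √(510² + 56.3²) = 513 Ω
I = V/|Z| = 19.6/513 = 38.2 mA

38.2 mA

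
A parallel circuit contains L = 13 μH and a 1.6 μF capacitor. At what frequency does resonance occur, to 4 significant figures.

34.90 kHz

ω₀ = 1/√(LC) = 1/√(1.3e-05 × 1.6e-06) = 219300 rad/s
f₀ = ω₀/(2π) = 34.90 kHz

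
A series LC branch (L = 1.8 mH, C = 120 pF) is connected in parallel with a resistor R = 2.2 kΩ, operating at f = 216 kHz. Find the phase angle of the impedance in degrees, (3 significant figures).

ω = 2πf = 1.357e+06 rad/s
X_L = ωL = 2440 Ω
X_C = 1/(ωC) = 6140 Ω
Branch 1: Z₁ = R = 2200 Ω
Branch 2 (series LC): Z₂ = j(X_L − X_C) = −j3700 Ω
Parallel: Z = Z₁Z₂/(Z₁+Z₂), |Z| = 1890 Ω, ∠Z = -30.8°

-30.8°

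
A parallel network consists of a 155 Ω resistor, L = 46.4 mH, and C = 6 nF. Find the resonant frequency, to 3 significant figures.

ω₀ = 1/√(LC) = 1/√(0.0464 × 6e-09) = 59930 rad/s
f₀ = ω₀/(2π) = 9.54 kHz

9.54 kHz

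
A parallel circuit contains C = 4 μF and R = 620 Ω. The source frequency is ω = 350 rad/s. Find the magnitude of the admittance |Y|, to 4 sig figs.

2.136 mS

X_C = 1/(ωC) = 714.3 Ω
Parallel: admittances add. Y = 1/R + jωC
Y = (0.001613 + j0.001400) S
|Y| = 0.002136 S → |Z| = 1/|Y| = 468.2 Ω, ∠Z = −∠Y = -40.96°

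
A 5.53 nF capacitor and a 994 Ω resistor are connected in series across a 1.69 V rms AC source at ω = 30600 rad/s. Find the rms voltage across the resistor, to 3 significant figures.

X_C = 1/(ωC) = 5910 Ω
Z = 994 − j5910 Ω
|Z| = √(994² + 5910²) = 5990 Ω
I = V/|Z| = 282 μA
V_R = I·|Z_R| = 0.000282 × 994 = 0.280 V

0.280 V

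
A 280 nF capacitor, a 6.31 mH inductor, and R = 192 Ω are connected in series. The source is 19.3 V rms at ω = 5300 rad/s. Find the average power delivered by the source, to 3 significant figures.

X_L = ωL = 33.4 Ω
X_C = 1/(ωC) = 674 Ω
Net reactance X = X_L − X_C = -640 Ω
Z = 192 − j640 Ω
|Z| = √(192² + 640²) = 669 Ω
∠Z = arctan(-640/192) = -73.3°
I = V/|Z| = 28.9 mA
P = VI cos φ = 19.3 × 0.0289 × cos(-73.3°) = 160 mW

160 mW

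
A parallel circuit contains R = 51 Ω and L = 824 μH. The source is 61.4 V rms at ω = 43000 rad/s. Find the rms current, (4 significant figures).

2.110 A

X_L = ωL = 35.43 Ω
Parallel: admittances add. Y = 1/R + 1/(jωL)
Y = (0.01961 − j0.02822) S
|Y| = 0.03437 S → |Z| = 1/|Y| = 29.10 Ω, ∠Z = −∠Y = 55.21°
I = V/|Z| = 61.4/29.10 = 2.110 A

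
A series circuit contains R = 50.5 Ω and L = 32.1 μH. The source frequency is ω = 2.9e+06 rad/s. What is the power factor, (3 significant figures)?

0.477

X_L = ωL = 93.1 Ω
Z = 50.5 + j93.1 Ω
|Z| = √(50.5² + 93.1²) = 106 Ω
∠Z = arctan(93.1/50.5) = 61.5°
cos φ = cos(61.5°) = 0.477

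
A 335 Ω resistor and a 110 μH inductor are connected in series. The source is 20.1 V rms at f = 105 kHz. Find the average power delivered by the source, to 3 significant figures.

ω = 2πf = 659700 rad/s
X_L = ωL = 72.6 Ω
Z = 335 + j72.6 Ω
|Z| = √(335² + 72.6²) = 343 Ω
∠Z = arctan(72.6/335) = 12.2°
I = V/|Z| = 58.6 mA
P = VI cos φ = 20.1 × 0.0586 × cos(12.2°) = 1.15 W

1.15 W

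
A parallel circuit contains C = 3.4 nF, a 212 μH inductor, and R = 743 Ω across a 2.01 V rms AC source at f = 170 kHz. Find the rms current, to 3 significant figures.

ω = 2πf = 1.068e+06 rad/s
X_L = ωL = 226 Ω
X_C = 1/(ωC) = 275 Ω
Parallel: admittances add. Y = 1/R + 1/(jωL) + jωC
Y = (0.00135 − j0.000784) S
|Y| = 0.00156 S → |Z| = 1/|Y| = 642 Ω, ∠Z = −∠Y = 30.2°
I = V/|Z| = 2.01/642 = 3.13 mA

3.13 mA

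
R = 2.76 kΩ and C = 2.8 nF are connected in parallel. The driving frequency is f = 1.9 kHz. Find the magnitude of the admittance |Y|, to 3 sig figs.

364 μS

ω = 2πf = 11940 rad/s
X_C = 1/(ωC) = 29900 Ω
Parallel: admittances add. Y = 1/R + jωC
Y = (0.000362 + j3.34e-05) S
|Y| = 0.000364 S → |Z| = 1/|Y| = 2750 Ω, ∠Z = −∠Y = -5.27°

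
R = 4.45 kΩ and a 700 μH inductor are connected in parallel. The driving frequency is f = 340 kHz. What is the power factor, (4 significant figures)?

0.3185

ω = 2πf = 2.136e+06 rad/s
X_L = ωL = 1495 Ω
Parallel: admittances add. Y = 1/R + 1/(jωL)
Y = (0.0002247 − j0.0006687) S
|Y| = 0.0007055 S → |Z| = 1/|Y| = 1418 Ω, ∠Z = −∠Y = 71.43°
cos φ = cos(71.43°) = 0.3185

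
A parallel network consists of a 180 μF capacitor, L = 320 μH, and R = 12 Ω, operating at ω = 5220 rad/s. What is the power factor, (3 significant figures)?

X_L = ωL = 1.67 Ω
X_C = 1/(ωC) = 1.06 Ω
Parallel: admittances add. Y = 1/R + 1/(jωL) + jωC
Y = (0.0833 + j0.341) S
|Y| = 0.351 S → |Z| = 1/|Y| = 2.85 Ω, ∠Z = −∠Y = -76.3°
cos φ = cos(-76.3°) = 0.237

0.237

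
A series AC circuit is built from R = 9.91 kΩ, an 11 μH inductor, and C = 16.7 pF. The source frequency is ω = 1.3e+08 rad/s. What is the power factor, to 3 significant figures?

X_L = ωL = 1430 Ω
X_C = 1/(ωC) = 461 Ω
Net reactance X = X_L − X_C = 969 Ω
Z = 9910 + j969 Ω
|Z| = √(9910² + 969²) = 9960 Ω
∠Z = arctan(969/9910) = 5.59°
cos φ = cos(5.59°) = 0.995

0.995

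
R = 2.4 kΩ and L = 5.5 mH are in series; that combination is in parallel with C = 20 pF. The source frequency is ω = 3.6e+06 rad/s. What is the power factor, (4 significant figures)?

0.2620

X_L = ωL = 19800 Ω
X_C = 1/(ωC) = 13890 Ω
Branch 1 (R+jX_L): Z₁ = 2400 + j19800 Ω, |Z₁| = 19940 Ω
Branch 2 (−jX_C): Z₂ = −j13890 Ω
Parallel: Z = Z₁Z₂/(Z₁+Z₂), |Z| = 43420 Ω, ∠Z = -74.81°
cos φ = cos(-74.81°) = 0.2620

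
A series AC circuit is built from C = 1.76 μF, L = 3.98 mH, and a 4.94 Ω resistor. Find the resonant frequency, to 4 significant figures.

ω₀ = 1/√(LC) = 1/√(0.00398 × 1.76e-06) = 11950 rad/s
f₀ = ω₀/(2π) = 1.902 kHz

1.902 kHz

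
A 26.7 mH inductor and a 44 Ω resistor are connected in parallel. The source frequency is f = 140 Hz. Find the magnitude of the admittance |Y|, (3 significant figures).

48.3 mS

ω = 2πf = 879.6 rad/s
X_L = ωL = 23.5 Ω
Parallel: admittances add. Y = 1/R + 1/(jωL)
Y = (0.0227 − j0.0426) S
|Y| = 0.0483 S → |Z| = 1/|Y| = 20.7 Ω, ∠Z = −∠Y = 61.9°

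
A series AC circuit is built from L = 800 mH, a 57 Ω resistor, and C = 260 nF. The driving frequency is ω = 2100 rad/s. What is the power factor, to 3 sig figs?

0.352

X_L = ωL = 1680 Ω
X_C = 1/(ωC) = 1830 Ω
Net reactance X = X_L − X_C = -152 Ω
Z = 57.0 − j152 Ω
|Z| = √(57.0² + 152²) = 162 Ω
∠Z = arctan(-152/57.0) = -69.4°
cos φ = cos(-69.4°) = 0.352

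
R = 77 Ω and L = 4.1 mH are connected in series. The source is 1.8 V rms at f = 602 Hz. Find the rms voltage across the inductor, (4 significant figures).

ω = 2πf = 3782 rad/s
X_L = ωL = 15.51 Ω
Z = 77.00 + j15.51 Ω
|Z| = √(77.00² + 15.51²) = 78.55 Ω
I = V/|Z| = 22.92 mA
V_L = I·|Z_L| = 0.02292 × 15.51 = 0.3554 V

0.3554 V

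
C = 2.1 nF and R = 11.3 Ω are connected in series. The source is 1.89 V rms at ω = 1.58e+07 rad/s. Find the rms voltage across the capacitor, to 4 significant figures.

1.770 V

X_C = 1/(ωC) = 30.14 Ω
Z = 11.30 − j30.14 Ω
|Z| = √(11.30² + 30.14²) = 32.19 Ω
I = V/|Z| = 58.72 mA
V_C = I·|Z_C| = 0.05872 × 30.14 = 1.770 V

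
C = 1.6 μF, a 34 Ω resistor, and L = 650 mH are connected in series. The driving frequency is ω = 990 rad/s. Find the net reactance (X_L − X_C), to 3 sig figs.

12.2 Ω

X_L = ωL = 644 Ω
X_C = 1/(ωC) = 631 Ω
X = 644 − 631 = 12.2 Ω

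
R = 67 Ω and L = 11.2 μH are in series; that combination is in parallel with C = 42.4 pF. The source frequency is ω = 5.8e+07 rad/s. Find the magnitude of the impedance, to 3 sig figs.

1050 Ω

X_L = ωL = 650 Ω
X_C = 1/(ωC) = 407 Ω
Branch 1 (R+jX_L): Z₁ = 67.0 + j650 Ω, |Z₁| = 653 Ω
Branch 2 (−jX_C): Z₂ = −j407 Ω
Parallel: Z = Z₁Z₂/(Z₁+Z₂), |Z| = 1050 Ω, ∠Z = -80.5°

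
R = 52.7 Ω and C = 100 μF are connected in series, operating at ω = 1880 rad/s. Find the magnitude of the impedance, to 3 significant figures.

53.0 Ω

X_C = 1/(ωC) = 5.32 Ω
Z = 52.7 − j5.32 Ω
|Z| = √(52.7² + 5.32²) = 53.0 Ω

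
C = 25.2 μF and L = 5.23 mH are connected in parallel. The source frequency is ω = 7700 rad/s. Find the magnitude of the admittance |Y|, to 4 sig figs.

169.2 mS

X_L = ωL = 40.27 Ω
X_C = 1/(ωC) = 5.154 Ω
Parallel: admittances add. Y = 1/(jωL) + jωC
Y = (0 + j0.1692) S
|Y| = 0.1692 S → |Z| = 1/|Y| = 5.910 Ω, ∠Z = −∠Y = -90.00°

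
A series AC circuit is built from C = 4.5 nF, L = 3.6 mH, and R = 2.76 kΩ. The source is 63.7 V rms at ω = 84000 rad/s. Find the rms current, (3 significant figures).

X_L = ωL = 302 Ω
X_C = 1/(ωC) = 2650 Ω
Net reactance X = X_L − X_C = -2340 Ω
Z = 2760 − j2340 Ω
|Z| = √(2760² + 2340²) = 3620 Ω
I = V/|Z| = 63.7/3620 = 17.6 mA

17.6 mA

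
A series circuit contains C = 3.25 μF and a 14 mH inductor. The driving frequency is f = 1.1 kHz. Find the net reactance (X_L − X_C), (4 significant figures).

52.24 Ω

ω = 2πf = 6912 rad/s
X_L = ωL = 96.76 Ω
X_C = 1/(ωC) = 44.52 Ω
X = 96.76 − 44.52 = 52.24 Ω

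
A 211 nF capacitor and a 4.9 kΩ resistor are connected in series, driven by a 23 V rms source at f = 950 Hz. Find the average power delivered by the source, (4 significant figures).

ω = 2πf = 5969 rad/s
X_C = 1/(ωC) = 794.0 Ω
Z = 4900 − j794.0 Ω
|Z| = √(4900² + 794.0²) = 4964 Ω
∠Z = arctan(-794.0/4900) = -9.204°
I = V/|Z| = 4.633 mA
P = VI cos φ = 23 × 0.004633 × cos(-9.204°) = 105.2 mW

105.2 mW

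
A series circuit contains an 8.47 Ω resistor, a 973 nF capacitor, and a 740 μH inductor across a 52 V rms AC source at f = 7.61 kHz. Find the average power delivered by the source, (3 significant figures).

ω = 2πf = 47820 rad/s
X_L = ωL = 35.4 Ω
X_C = 1/(ωC) = 21.5 Ω
Net reactance X = X_L − X_C = 13.9 Ω
Z = 8.47 + j13.9 Ω
|Z| = √(8.47² + 13.9²) = 16.3 Ω
∠Z = arctan(13.9/8.47) = 58.6°
I = V/|Z| = 3.20 A
P = VI cos φ = 52 × 3.20 × cos(58.6°) = 86.5 W

86.5 W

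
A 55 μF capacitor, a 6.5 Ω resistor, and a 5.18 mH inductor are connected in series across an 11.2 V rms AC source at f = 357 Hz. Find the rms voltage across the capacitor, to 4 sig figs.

12.29 V

ω = 2πf = 2243 rad/s
X_L = ωL = 11.62 Ω
X_C = 1/(ωC) = 8.106 Ω
Net reactance X = X_L − X_C = 3.514 Ω
Z = 6.500 + j3.514 Ω
|Z| = √(6.500² + 3.514²) = 7.389 Ω
I = V/|Z| = 1.516 A
V_C = I·|Z_C| = 1.516 × 8.106 = 12.29 V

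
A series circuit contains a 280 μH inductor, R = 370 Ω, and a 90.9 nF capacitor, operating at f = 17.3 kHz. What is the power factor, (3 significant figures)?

0.982

ω = 2πf = 108700 rad/s
X_L = ωL = 30.4 Ω
X_C = 1/(ωC) = 101 Ω
Net reactance X = X_L − X_C = -70.8 Ω
Z = 370 − j70.8 Ω
|Z| = √(370² + 70.8²) = 377 Ω
∠Z = arctan(-70.8/370) = -10.8°
cos φ = cos(-10.8°) = 0.982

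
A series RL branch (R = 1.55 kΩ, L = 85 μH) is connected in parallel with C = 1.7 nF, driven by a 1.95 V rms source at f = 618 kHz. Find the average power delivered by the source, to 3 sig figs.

2.35 mW

ω = 2πf = 3.883e+06 rad/s
X_L = ωL = 330 Ω
X_C = 1/(ωC) = 151 Ω
Branch 1 (R+jX_L): Z₁ = 1550 + j330 Ω, |Z₁| = 1580 Ω
Branch 2 (−jX_C): Z₂ = −j151 Ω
Parallel: Z = Z₁Z₂/(Z₁+Z₂), |Z| = 154 Ω, ∠Z = -84.6°
I = V/|Z| = 12.7 mA
P = VI cos φ = 1.95 × 0.0127 × cos(-84.6°) = 2.35 mW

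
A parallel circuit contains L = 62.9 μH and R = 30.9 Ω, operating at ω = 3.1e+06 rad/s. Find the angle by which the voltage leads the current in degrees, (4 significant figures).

X_L = ωL = 195.0 Ω
Parallel: admittances add. Y = 1/R + 1/(jωL)
Y = (0.03236 − j0.005128) S
|Y| = 0.03277 S → |Z| = 1/|Y| = 30.52 Ω, ∠Z = −∠Y = 9.005°

9.005°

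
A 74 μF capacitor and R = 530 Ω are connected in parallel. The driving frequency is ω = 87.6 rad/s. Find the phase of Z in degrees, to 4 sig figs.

X_C = 1/(ωC) = 154.3 Ω
Parallel: admittances add. Y = 1/R + jωC
Y = (0.001887 + j0.006482) S
|Y| = 0.006751 S → |Z| = 1/|Y| = 148.1 Ω, ∠Z = −∠Y = -73.77°

-73.77°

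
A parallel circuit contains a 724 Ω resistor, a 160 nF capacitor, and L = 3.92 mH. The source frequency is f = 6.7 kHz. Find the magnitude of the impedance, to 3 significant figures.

650 Ω

ω = 2πf = 42100 rad/s
X_L = ωL = 165 Ω
X_C = 1/(ωC) = 148 Ω
Parallel: admittances add. Y = 1/R + 1/(jωL) + jωC
Y = (0.00138 + j0.000676) S
|Y| = 0.00154 S → |Z| = 1/|Y| = 650 Ω, ∠Z = −∠Y = -26.1°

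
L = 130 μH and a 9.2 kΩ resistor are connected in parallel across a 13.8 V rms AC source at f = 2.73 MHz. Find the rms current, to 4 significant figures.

6.368 mA

ω = 2πf = 1.715e+07 rad/s
X_L = ωL = 2230 Ω
Parallel: admittances add. Y = 1/R + 1/(jωL)
Y = (0.0001087 − j0.0004485) S
|Y| = 0.0004614 S → |Z| = 1/|Y| = 2167 Ω, ∠Z = −∠Y = 76.38°
I = V/|Z| = 13.8/2167 = 6.368 mA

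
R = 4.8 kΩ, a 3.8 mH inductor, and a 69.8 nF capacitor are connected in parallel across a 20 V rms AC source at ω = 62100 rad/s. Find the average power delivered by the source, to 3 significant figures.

83.3 mW

X_L = ωL = 236 Ω
X_C = 1/(ωC) = 231 Ω
Parallel: admittances add. Y = 1/R + 1/(jωL) + jωC
Y = (0.000208 + j9.69e-05) S
|Y| = 0.000230 S → |Z| = 1/|Y| = 4350 Ω, ∠Z = −∠Y = -25.0°
I = V/|Z| = 4.60 mA
P = VI cos φ = 20 × 0.00460 × cos(-25.0°) = 83.3 mW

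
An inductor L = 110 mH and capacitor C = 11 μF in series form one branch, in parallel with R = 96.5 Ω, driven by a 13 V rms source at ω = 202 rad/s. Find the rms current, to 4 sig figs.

X_L = ωL = 22.22 Ω
X_C = 1/(ωC) = 450.0 Ω
Branch 1: Z₁ = R = 96.50 Ω
Branch 2 (series LC): Z₂ = j(X_L − X_C) = −j427.8 Ω
Parallel: Z = Z₁Z₂/(Z₁+Z₂), |Z| = 94.14 Ω, ∠Z = -12.71°
I = V/|Z| = 13/94.14 = 138.1 mA

138.1 mA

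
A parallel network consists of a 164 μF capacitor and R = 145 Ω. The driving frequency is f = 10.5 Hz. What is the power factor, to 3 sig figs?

0.538

ω = 2πf = 65.97 rad/s
X_C = 1/(ωC) = 92.4 Ω
Parallel: admittances add. Y = 1/R + jωC
Y = (0.00690 + j0.0108) S
|Y| = 0.0128 S → |Z| = 1/|Y| = 77.9 Ω, ∠Z = −∠Y = -57.5°
cos φ = cos(-57.5°) = 0.538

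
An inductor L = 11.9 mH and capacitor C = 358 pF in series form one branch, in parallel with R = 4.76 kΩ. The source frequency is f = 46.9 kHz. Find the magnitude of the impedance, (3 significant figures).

3720 Ω

ω = 2πf = 294700 rad/s
X_L = ωL = 3510 Ω
X_C = 1/(ωC) = 9480 Ω
Branch 1: Z₁ = R = 4760 Ω
Branch 2 (series LC): Z₂ = j(X_L − X_C) = −j5970 Ω
Parallel: Z = Z₁Z₂/(Z₁+Z₂), |Z| = 3720 Ω, ∠Z = -38.6°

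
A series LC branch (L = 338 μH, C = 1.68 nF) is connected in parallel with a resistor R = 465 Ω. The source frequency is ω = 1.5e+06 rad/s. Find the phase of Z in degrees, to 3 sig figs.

76.7°

X_L = ωL = 507 Ω
X_C = 1/(ωC) = 397 Ω
Branch 1: Z₁ = R = 465 Ω
Branch 2 (series LC): Z₂ = j(X_L − X_C) = j110 Ω
Parallel: Z = Z₁Z₂/(Z₁+Z₂), |Z| = 107 Ω, ∠Z = 76.7°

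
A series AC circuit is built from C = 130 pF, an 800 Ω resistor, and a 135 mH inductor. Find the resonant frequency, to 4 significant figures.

ω₀ = 1/√(LC) = 1/√(0.135 × 1.3e-10) = 238700 rad/s
f₀ = ω₀/(2π) = 37.99 kHz

37.99 kHz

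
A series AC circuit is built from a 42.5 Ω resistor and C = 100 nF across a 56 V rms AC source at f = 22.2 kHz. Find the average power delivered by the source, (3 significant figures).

19.2 W

ω = 2πf = 139500 rad/s
X_C = 1/(ωC) = 71.7 Ω
Z = 42.5 − j71.7 Ω
|Z| = √(42.5² + 71.7²) = 83.3 Ω
∠Z = arctan(-71.7/42.5) = -59.3°
I = V/|Z| = 672 mA
P = VI cos φ = 56 × 0.672 × cos(-59.3°) = 19.2 W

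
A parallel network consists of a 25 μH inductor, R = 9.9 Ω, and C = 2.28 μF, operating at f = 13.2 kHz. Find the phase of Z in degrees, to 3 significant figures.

ω = 2πf = 82940 rad/s
X_L = ωL = 2.07 Ω
X_C = 1/(ωC) = 5.29 Ω
Parallel: admittances add. Y = 1/R + 1/(jωL) + jωC
Y = (0.101 − j0.293) S
|Y| = 0.310 S → |Z| = 1/|Y| = 3.22 Ω, ∠Z = −∠Y = 71.0°

71.0°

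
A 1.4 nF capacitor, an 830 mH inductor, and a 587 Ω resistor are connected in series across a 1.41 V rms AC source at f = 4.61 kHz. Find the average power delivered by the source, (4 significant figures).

ω = 2πf = 28970 rad/s
X_L = ωL = 24040 Ω
X_C = 1/(ωC) = 24660 Ω
Net reactance X = X_L − X_C = -618.5 Ω
Z = 587.0 − j618.5 Ω
|Z| = √(587.0² + 618.5²) = 852.7 Ω
∠Z = arctan(-618.5/587.0) = -46.50°
I = V/|Z| = 1.653 mA
P = VI cos φ = 1.41 × 0.001653 × cos(-46.50°) = 1.605 mW

1.605 mW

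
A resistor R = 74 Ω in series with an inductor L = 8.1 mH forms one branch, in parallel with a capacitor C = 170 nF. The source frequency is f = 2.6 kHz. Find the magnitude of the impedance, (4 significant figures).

228.0 Ω

ω = 2πf = 16340 rad/s
X_L = ωL = 132.3 Ω
X_C = 1/(ωC) = 360.1 Ω
Branch 1 (R+jX_L): Z₁ = 74.00 + j132.3 Ω, |Z₁| = 151.6 Ω
Branch 2 (−jX_C): Z₂ = −j360.1 Ω
Parallel: Z = Z₁Z₂/(Z₁+Z₂), |Z| = 228.0 Ω, ∠Z = 42.79°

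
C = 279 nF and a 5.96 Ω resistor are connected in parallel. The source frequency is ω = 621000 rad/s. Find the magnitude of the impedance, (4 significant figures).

X_C = 1/(ωC) = 5.772 Ω
Parallel: admittances add. Y = 1/R + jωC
Y = (0.1678 + j0.1733) S
|Y| = 0.2412 S → |Z| = 1/|Y| = 4.146 Ω, ∠Z = −∠Y = -45.92°

4.146 Ω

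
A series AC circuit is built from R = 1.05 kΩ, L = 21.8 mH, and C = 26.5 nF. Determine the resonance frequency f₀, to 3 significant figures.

6.62 kHz

ω₀ = 1/√(LC) = 1/√(0.0218 × 2.65e-08) = 41610 rad/s
f₀ = ω₀/(2π) = 6.62 kHz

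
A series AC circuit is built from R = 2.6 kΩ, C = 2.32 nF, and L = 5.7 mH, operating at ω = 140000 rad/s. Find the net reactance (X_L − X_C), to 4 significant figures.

-2281 Ω

X_L = ωL = 798.0 Ω
X_C = 1/(ωC) = 3079 Ω
X = 798.0 − 3079 = -2281 Ω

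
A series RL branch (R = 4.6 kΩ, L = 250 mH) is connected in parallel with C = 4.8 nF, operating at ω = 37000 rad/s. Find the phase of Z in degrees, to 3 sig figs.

X_L = ωL = 9250 Ω
X_C = 1/(ωC) = 5630 Ω
Branch 1 (R+jX_L): Z₁ = 4600 + j9250 Ω, |Z₁| = 10300 Ω
Branch 2 (−jX_C): Z₂ = −j5630 Ω
Parallel: Z = Z₁Z₂/(Z₁+Z₂), |Z| = 9940 Ω, ∠Z = -64.6°

-64.6°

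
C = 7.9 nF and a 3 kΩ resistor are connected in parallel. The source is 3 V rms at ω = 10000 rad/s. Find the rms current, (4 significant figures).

1.028 mA

X_C = 1/(ωC) = 12660 Ω
Parallel: admittances add. Y = 1/R + jωC
Y = (0.0003333 + j7.9e-05) S
|Y| = 0.0003426 S → |Z| = 1/|Y| = 2919 Ω, ∠Z = −∠Y = -13.33°
I = V/|Z| = 3/2919 = 1.028 mA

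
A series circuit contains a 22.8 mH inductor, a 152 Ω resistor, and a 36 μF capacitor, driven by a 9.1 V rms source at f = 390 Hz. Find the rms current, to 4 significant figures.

ω = 2πf = 2450 rad/s
X_L = ωL = 55.87 Ω
X_C = 1/(ωC) = 11.34 Ω
Net reactance X = X_L − X_C = 44.53 Ω
Z = 152.0 + j44.53 Ω
|Z| = √(152.0² + 44.53²) = 158.4 Ω
I = V/|Z| = 9.1/158.4 = 57.45 mA

57.45 mA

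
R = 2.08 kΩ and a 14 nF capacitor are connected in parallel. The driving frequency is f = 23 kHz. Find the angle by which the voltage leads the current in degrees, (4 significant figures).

-76.63°

ω = 2πf = 144500 rad/s
X_C = 1/(ωC) = 494.3 Ω
Parallel: admittances add. Y = 1/R + jωC
Y = (0.0004808 + j0.002023) S
|Y| = 0.002080 S → |Z| = 1/|Y| = 480.9 Ω, ∠Z = −∠Y = -76.63°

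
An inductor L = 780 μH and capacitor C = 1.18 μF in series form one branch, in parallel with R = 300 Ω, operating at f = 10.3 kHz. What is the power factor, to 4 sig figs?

0.1237

ω = 2πf = 64720 rad/s
X_L = ωL = 50.48 Ω
X_C = 1/(ωC) = 13.09 Ω
Branch 1: Z₁ = R = 300.0 Ω
Branch 2 (series LC): Z₂ = j(X_L − X_C) = j37.38 Ω
Parallel: Z = Z₁Z₂/(Z₁+Z₂), |Z| = 37.10 Ω, ∠Z = 82.90°
cos φ = cos(82.90°) = 0.1237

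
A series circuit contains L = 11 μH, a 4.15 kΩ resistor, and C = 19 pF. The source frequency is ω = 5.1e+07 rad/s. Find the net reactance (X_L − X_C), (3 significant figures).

-471 Ω

X_L = ωL = 561 Ω
X_C = 1/(ωC) = 1030 Ω
X = 561 − 1030 = -471 Ω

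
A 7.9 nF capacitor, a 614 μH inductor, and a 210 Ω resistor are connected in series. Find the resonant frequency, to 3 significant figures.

72.3 kHz

ω₀ = 1/√(LC) = 1/√(0.000614 × 7.9e-09) = 454000 rad/s
f₀ = ω₀/(2π) = 72.3 kHz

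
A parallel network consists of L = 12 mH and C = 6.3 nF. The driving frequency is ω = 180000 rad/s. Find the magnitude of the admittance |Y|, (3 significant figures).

X_L = ωL = 2160 Ω
X_C = 1/(ωC) = 882 Ω
Parallel: admittances add. Y = 1/(jωL) + jωC
Y = (0 + j0.000671) S
|Y| = 0.000671 S → |Z| = 1/|Y| = 1490 Ω, ∠Z = −∠Y = -90.0°

671 μS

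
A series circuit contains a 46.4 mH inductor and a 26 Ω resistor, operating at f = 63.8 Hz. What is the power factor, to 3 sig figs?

ω = 2πf = 400.9 rad/s
X_L = ωL = 18.6 Ω
Z = 26.0 + j18.6 Ω
|Z| = √(26.0² + 18.6²) = 32.0 Ω
∠Z = arctan(18.6/26.0) = 35.6°
cos φ = cos(35.6°) = 0.813

0.813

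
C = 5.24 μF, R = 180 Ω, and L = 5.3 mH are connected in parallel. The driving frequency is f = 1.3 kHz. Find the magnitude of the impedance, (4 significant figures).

48.85 Ω

ω = 2πf = 8168 rad/s
X_L = ωL = 43.29 Ω
X_C = 1/(ωC) = 23.36 Ω
Parallel: admittances add. Y = 1/R + 1/(jωL) + jωC
Y = (0.005556 + j0.01970) S
|Y| = 0.02047 S → |Z| = 1/|Y| = 48.85 Ω, ∠Z = −∠Y = -74.25°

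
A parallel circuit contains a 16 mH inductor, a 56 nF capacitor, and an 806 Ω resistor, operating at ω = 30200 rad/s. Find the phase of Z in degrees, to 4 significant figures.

X_L = ωL = 483.2 Ω
X_C = 1/(ωC) = 591.3 Ω
Parallel: admittances add. Y = 1/R + 1/(jωL) + jωC
Y = (0.001241 − j0.0003783) S
|Y| = 0.001297 S → |Z| = 1/|Y| = 771.0 Ω, ∠Z = −∠Y = 16.96°

16.96°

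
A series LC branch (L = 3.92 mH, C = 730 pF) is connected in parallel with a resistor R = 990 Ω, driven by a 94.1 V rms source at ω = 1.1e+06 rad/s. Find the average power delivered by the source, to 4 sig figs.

X_L = ωL = 4312 Ω
X_C = 1/(ωC) = 1245 Ω
Branch 1: Z₁ = R = 990.0 Ω
Branch 2 (series LC): Z₂ = j(X_L − X_C) = j3067 Ω
Parallel: Z = Z₁Z₂/(Z₁+Z₂), |Z| = 942.1 Ω, ∠Z = 17.89°
I = V/|Z| = 99.88 mA
P = VI cos φ = 94.1 × 0.09988 × cos(17.89°) = 8.944 W

8.944 W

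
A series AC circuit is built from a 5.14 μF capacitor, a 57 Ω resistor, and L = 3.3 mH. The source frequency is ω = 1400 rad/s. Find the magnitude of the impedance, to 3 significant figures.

X_L = ωL = 4.62 Ω
X_C = 1/(ωC) = 139 Ω
Net reactance X = X_L − X_C = -134 Ω
Z = 57.0 − j134 Ω
|Z| = √(57.0² + 134²) = 146 Ω

146 Ω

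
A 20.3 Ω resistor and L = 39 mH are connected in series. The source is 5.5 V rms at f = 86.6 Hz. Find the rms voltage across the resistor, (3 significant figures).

3.80 V

ω = 2πf = 544.1 rad/s
X_L = ωL = 21.2 Ω
Z = 20.3 + j21.2 Ω
|Z| = √(20.3² + 21.2²) = 29.4 Ω
I = V/|Z| = 187 mA
V_R = I·|Z_R| = 0.187 × 20.3 = 3.80 V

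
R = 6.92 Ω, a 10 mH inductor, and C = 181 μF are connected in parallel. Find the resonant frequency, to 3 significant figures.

118 Hz

ω₀ = 1/√(LC) = 1/√(0.01 × 0.000181) = 743.3 rad/s
f₀ = ω₀/(2π) = 118 Hz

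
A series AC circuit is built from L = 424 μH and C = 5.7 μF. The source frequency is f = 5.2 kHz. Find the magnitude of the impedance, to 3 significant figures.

8.48 Ω

ω = 2πf = 32670 rad/s
X_L = ωL = 13.9 Ω
X_C = 1/(ωC) = 5.37 Ω
Net reactance X = X_L − X_C = 8.48 Ω
Z = j8.48 Ω
|Z| = √(0² + 8.48²) = 8.48 Ω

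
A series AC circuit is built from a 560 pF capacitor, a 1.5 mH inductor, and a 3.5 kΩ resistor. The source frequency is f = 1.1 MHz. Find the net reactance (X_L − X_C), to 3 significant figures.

ω = 2πf = 6.912e+06 rad/s
X_L = ωL = 10400 Ω
X_C = 1/(ωC) = 258 Ω
X = 10400 − 258 = 10100 Ω

10100 Ω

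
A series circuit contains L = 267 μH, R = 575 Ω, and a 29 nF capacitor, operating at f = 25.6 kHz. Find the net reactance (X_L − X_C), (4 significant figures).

ω = 2πf = 160800 rad/s
X_L = ωL = 42.95 Ω
X_C = 1/(ωC) = 214.4 Ω
X = 42.95 − 214.4 = -171.4 Ω

-171.4 Ω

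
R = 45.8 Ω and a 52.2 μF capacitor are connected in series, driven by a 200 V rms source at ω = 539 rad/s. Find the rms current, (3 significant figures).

X_C = 1/(ωC) = 35.5 Ω
Z = 45.8 − j35.5 Ω
|Z| = √(45.8² + 35.5²) = 58.0 Ω
I = V/|Z| = 200/58.0 = 3.45 A

3.45 A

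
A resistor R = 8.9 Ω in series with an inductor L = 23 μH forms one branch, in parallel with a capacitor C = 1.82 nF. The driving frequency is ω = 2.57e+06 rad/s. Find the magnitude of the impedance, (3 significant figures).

82.5 Ω

X_L = ωL = 59.1 Ω
X_C = 1/(ωC) = 214 Ω
Branch 1 (R+jX_L): Z₁ = 8.90 + j59.1 Ω, |Z₁| = 59.8 Ω
Branch 2 (−jX_C): Z₂ = −j214 Ω
Parallel: Z = Z₁Z₂/(Z₁+Z₂), |Z| = 82.5 Ω, ∠Z = 78.1°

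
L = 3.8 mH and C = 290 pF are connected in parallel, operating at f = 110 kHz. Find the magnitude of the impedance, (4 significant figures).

5546 Ω

ω = 2πf = 691200 rad/s
X_L = ωL = 2626 Ω
X_C = 1/(ωC) = 4989 Ω
Parallel: admittances add. Y = 1/(jωL) + jωC
Y = (0 − j0.0001803) S
|Y| = 0.0001803 S → |Z| = 1/|Y| = 5546 Ω, ∠Z = −∠Y = 90.00°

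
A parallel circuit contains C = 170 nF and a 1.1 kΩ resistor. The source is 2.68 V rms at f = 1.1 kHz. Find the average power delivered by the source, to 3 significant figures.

6.53 mW

ω = 2πf = 6912 rad/s
X_C = 1/(ωC) = 851 Ω
Parallel: admittances add. Y = 1/R + jωC
Y = (0.000909 + j0.00117) S
|Y| = 0.00149 S → |Z| = 1/|Y| = 673 Ω, ∠Z = −∠Y = -52.3°
I = V/|Z| = 3.98 mA
P = VI cos φ = 2.68 × 0.00398 × cos(-52.3°) = 6.53 mW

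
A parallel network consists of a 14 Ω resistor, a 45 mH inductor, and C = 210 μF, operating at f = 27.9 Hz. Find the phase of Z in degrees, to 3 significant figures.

51.5°

ω = 2πf = 175.3 rad/s
X_L = ωL = 7.89 Ω
X_C = 1/(ωC) = 27.2 Ω
Parallel: admittances add. Y = 1/R + 1/(jωL) + jωC
Y = (0.0714 − j0.0900) S
|Y| = 0.115 S → |Z| = 1/|Y| = 8.71 Ω, ∠Z = −∠Y = 51.5°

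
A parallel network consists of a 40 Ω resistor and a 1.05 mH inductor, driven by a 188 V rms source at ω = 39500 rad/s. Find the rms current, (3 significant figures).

X_L = ωL = 41.5 Ω
Parallel: admittances add. Y = 1/R + 1/(jωL)
Y = (0.0250 − j0.0241) S
|Y| = 0.0347 S → |Z| = 1/|Y| = 28.8 Ω, ∠Z = −∠Y = 44.0°
I = V/|Z| = 188/28.8 = 6.53 A

6.53 A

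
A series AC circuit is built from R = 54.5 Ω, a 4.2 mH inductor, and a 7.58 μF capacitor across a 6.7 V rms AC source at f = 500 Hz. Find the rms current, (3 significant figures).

109 mA

ω = 2πf = 3142 rad/s
X_L = ωL = 13.2 Ω
X_C = 1/(ωC) = 42.0 Ω
Net reactance X = X_L − X_C = -28.8 Ω
Z = 54.5 − j28.8 Ω
|Z| = √(54.5² + 28.8²) = 61.6 Ω
I = V/|Z| = 6.7/61.6 = 109 mA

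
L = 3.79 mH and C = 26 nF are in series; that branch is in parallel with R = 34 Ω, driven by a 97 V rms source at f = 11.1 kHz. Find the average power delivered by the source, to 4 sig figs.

276.7 W

ω = 2πf = 69740 rad/s
X_L = ωL = 264.3 Ω
X_C = 1/(ωC) = 551.5 Ω
Branch 1: Z₁ = R = 34.00 Ω
Branch 2 (series LC): Z₂ = j(X_L − X_C) = −j287.1 Ω
Parallel: Z = Z₁Z₂/(Z₁+Z₂), |Z| = 33.76 Ω, ∠Z = -6.753°
I = V/|Z| = 2.873 A
P = VI cos φ = 97 × 2.873 × cos(-6.753°) = 276.7 W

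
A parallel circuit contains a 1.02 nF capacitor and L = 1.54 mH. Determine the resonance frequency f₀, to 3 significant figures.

ω₀ = 1/√(LC) = 1/√(0.00154 × 1.02e-09) = 797900 rad/s
f₀ = ω₀/(2π) = 127 kHz

127 kHz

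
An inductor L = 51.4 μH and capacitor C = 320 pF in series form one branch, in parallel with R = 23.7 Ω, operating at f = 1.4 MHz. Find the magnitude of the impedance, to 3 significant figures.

ω = 2πf = 8.796e+06 rad/s
X_L = ωL = 452 Ω
X_C = 1/(ωC) = 355 Ω
Branch 1: Z₁ = R = 23.7 Ω
Branch 2 (series LC): Z₂ = j(X_L − X_C) = j96.9 Ω
Parallel: Z = Z₁Z₂/(Z₁+Z₂), |Z| = 23.0 Ω, ∠Z = 13.7°

23.0 Ω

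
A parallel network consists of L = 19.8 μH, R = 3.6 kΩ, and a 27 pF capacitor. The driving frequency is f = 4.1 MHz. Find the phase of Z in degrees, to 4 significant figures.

77.61°

ω = 2πf = 2.576e+07 rad/s
X_L = ωL = 510.1 Ω
X_C = 1/(ωC) = 1438 Ω
Parallel: admittances add. Y = 1/R + 1/(jωL) + jωC
Y = (0.0002778 − j0.001265) S
|Y| = 0.001295 S → |Z| = 1/|Y| = 772.1 Ω, ∠Z = −∠Y = 77.61°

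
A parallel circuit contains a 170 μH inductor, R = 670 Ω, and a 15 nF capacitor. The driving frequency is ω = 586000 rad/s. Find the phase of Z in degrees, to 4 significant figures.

X_L = ωL = 99.62 Ω
X_C = 1/(ωC) = 113.8 Ω
Parallel: admittances add. Y = 1/R + 1/(jωL) + jωC
Y = (0.001493 − j0.001248) S
|Y| = 0.001946 S → |Z| = 1/|Y| = 514.0 Ω, ∠Z = −∠Y = 39.90°

39.90°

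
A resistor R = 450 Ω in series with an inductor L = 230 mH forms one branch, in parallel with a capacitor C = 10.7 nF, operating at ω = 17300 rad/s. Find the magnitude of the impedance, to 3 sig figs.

X_L = ωL = 3980 Ω
X_C = 1/(ωC) = 5400 Ω
Branch 1 (R+jX_L): Z₁ = 450 + j3980 Ω, |Z₁| = 4000 Ω
Branch 2 (−jX_C): Z₂ = −j5400 Ω
Parallel: Z = Z₁Z₂/(Z₁+Z₂), |Z| = 14500 Ω, ∠Z = 66.0°

14500 Ω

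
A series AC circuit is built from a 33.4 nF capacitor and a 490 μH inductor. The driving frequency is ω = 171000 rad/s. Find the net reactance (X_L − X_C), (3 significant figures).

-91.3 Ω

X_L = ωL = 83.8 Ω
X_C = 1/(ωC) = 175 Ω
X = 83.8 − 175 = -91.3 Ω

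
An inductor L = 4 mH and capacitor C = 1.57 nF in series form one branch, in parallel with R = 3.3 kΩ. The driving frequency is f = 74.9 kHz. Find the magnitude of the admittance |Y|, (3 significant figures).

1.91 mS

ω = 2πf = 470600 rad/s
X_L = ωL = 1880 Ω
X_C = 1/(ωC) = 1350 Ω
Branch 1: Z₁ = R = 3300 Ω
Branch 2 (series LC): Z₂ = j(X_L − X_C) = j529 Ω
Parallel: Z = Z₁Z₂/(Z₁+Z₂), |Z| = 522 Ω, ∠Z = 80.9°
|Y| = 1/|Z| = 1.91 mS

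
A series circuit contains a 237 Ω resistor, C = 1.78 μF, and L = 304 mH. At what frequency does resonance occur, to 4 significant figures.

ω₀ = 1/√(LC) = 1/√(0.304 × 1.78e-06) = 1359 rad/s
f₀ = ω₀/(2π) = 216.4 Hz

216.4 Hz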